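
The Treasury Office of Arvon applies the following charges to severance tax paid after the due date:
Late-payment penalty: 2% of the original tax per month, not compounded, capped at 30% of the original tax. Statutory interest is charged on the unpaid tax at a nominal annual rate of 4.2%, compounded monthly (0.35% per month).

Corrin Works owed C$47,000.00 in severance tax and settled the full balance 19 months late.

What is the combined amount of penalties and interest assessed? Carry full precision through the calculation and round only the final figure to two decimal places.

Penalty (uncapped): 19 × 2% × C$47,000.00 = C$17,860.00; cap = 30% × C$47,000.00 = C$14,100.00 → penalty = C$14,100.00
Interest: C$47,000.00 × ((1 + 0.0035)^19 − 1) = C$47,000.00 × 0.0686369… = C$3,225.9335…
Penalties + interest = C$14,100.0000 + C$3,225.9335… = C$17,325.93

C$17,325.93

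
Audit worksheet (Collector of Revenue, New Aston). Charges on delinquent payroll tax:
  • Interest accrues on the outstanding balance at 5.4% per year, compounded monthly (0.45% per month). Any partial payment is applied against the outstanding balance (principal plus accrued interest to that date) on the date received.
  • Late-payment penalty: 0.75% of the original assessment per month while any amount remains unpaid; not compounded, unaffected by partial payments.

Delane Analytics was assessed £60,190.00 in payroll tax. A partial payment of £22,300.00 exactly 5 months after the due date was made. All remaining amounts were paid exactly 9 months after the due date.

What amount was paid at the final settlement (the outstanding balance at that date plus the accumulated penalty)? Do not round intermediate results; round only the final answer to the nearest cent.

£44,030.74

Balance at month 5: £60,190.0000 × (1 + 0.0045)^5 = £61,556.5184…
After £22,300.00 payment: £61,556.5184… − £22,300.00 = £39,256.5184…
Balance at month 9: £39,256.5184… × (1 + 0.0045)^4 = £39,967.9198…
Penalty: 9 × 0.75% × £60,190.00 = £4,062.83…
Final settlement = outstanding balance + penalty = £39,967.9198… + £4,062.83… = £44,030.74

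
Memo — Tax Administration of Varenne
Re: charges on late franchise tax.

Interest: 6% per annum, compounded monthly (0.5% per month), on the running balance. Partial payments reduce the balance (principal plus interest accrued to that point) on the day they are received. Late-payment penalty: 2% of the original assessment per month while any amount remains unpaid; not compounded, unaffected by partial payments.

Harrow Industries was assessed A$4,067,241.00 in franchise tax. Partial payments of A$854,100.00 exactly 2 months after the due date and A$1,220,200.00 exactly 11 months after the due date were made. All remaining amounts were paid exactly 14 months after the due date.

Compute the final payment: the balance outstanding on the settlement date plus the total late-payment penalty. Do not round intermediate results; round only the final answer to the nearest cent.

A$3,354,842.27

Balance at month 2: A$4,067,241.0000 × (1 + 0.005)^2 = A$4,108,015.0910…
After A$854,100.00 payment: A$4,108,015.0910… − A$854,100.00 = A$3,253,915.0910…
Balance at month 11: A$3,253,915.0910… × (1 + 0.005)^9 = A$3,403,304.2173…
After A$1,220,200.00 payment: A$3,403,304.2173… − A$1,220,200.00 = A$2,183,104.2173…
Balance at month 14: A$2,183,104.2173… × (1 + 0.005)^3 = A$2,216,014.7863…
Penalty: 14 × 2% × A$4,067,241.00 = A$1,138,827.48
Final settlement = outstanding balance + penalty = A$2,216,014.7863… + A$1,138,827.48 = A$3,354,842.27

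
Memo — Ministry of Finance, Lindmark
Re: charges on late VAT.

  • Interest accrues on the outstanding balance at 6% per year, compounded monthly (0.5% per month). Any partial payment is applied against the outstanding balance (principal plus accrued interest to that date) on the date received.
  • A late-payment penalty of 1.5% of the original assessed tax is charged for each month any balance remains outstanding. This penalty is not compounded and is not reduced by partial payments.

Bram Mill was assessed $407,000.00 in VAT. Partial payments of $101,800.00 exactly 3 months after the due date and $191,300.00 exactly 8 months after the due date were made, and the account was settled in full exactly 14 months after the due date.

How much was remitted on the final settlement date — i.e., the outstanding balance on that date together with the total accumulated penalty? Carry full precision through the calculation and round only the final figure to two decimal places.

$217,252.39

Balance at month 3: $407,000.0000 × (1 + 0.005)^3 = $413,135.5759…
After $101,800.00 payment: $413,135.5759… − $101,800.00 = $311,335.5759…
Balance at month 8: $311,335.5759… × (1 + 0.005)^5 = $319,197.1893…
After $191,300.00 payment: $319,197.1893… − $191,300.00 = $127,897.1893…
Balance at month 14: $127,897.1893… × (1 + 0.005)^6 = $131,782.3874…
Penalty: 14 × 1.5% × $407,000.00 = $85,470.00
Final settlement = outstanding balance + penalty = $131,782.3874… + $85,470.00 = $217,252.39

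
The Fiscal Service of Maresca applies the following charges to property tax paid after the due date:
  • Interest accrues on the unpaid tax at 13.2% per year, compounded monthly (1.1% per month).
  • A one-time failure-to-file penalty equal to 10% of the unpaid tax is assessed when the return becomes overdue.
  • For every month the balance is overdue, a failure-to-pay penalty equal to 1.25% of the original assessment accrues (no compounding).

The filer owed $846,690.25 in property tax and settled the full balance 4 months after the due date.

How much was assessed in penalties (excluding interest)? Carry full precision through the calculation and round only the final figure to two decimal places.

$127,003.54

Failure-to-file penalty: 10% × $846,690.25 = $84,669.03…
Failure-to-pay penalty: 4 × 1.25% × $846,690.25 = $42,334.51…
Total penalty = $84,669.03… + $42,334.51… = $127,003.54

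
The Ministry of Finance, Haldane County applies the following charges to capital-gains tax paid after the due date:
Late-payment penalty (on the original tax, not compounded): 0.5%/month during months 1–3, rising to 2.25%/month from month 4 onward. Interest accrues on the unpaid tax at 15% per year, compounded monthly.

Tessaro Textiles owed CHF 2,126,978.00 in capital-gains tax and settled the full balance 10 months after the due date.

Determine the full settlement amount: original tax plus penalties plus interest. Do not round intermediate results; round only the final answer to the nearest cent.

Penalty, months 1–3: 3 × 0.5% × CHF 2,126,978.00 = CHF 31,904.67
Penalty, months 4–10: 7 × 2.25% × CHF 2,126,978.00 = CHF 334,999.04…
Interest (15%/yr ÷ 12 = 1.25%/month): CHF 2,126,978.00 × ((1 + 0.0125)^10 − 1) = CHF 281,337.1447…
Total = CHF 2,126,978.00 + CHF 366,903.7050 + CHF 281,337.1447… = CHF 2,775,218.85

CHF 2,775,218.85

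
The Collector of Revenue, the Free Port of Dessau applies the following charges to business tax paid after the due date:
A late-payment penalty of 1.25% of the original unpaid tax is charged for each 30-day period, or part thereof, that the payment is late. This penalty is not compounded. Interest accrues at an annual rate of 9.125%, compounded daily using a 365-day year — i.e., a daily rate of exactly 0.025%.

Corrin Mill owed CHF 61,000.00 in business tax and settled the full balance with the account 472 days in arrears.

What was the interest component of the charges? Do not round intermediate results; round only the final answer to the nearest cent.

CHF 7,638.88

Interest: CHF 61,000.00 × ((1 + 0.00025)^472 − 1) = CHF 61,000.00 × 0.12522752… = CHF 7,638.8785…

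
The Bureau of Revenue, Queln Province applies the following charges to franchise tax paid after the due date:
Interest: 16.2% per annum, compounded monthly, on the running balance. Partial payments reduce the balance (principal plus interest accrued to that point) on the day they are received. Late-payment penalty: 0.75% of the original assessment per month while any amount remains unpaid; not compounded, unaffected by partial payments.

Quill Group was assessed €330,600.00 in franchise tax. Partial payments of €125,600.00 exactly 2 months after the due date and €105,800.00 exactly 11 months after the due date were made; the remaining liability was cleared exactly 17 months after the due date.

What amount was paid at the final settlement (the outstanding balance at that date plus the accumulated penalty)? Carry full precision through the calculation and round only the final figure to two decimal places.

€189,150.36

Monthly rate = 16.2% ÷ 12 = 1.35%
Balance at month 2: €330,600.0000 × (1 + 0.0135)^2 = €339,586.4519…
After €125,600.00 payment: €339,586.4519… − €125,600.00 = €213,986.4519…
Balance at month 11: €213,986.4519… × (1 + 0.0135)^9 = €241,434.9035…
After €105,800.00 payment: €241,434.9035… − €105,800.00 = €135,634.9035…
Balance at month 17: €135,634.9035… × (1 + 0.0135)^6 = €146,998.8648…
Penalty: 17 × 0.75% × €330,600.00 = €42,151.50
Final settlement = outstanding balance + penalty = €146,998.8648… + €42,151.50 = €189,150.36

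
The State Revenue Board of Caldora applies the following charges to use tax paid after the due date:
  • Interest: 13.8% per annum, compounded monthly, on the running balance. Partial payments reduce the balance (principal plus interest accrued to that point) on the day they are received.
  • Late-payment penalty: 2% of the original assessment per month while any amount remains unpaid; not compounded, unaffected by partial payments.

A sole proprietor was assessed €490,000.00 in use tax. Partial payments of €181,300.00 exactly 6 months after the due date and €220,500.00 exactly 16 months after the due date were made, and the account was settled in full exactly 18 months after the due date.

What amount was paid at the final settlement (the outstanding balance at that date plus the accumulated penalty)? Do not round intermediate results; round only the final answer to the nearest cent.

Monthly rate = 13.8% ÷ 12 = 1.15%
Balance at month 6: €490,000.0000 × (1 + 0.0115)^6 = €524,797.0712…
After €181,300.00 payment: €524,797.0712… − €181,300.00 = €343,497.0712…
Balance at month 16: €343,497.0712… × (1 + 0.0115)^10 = €385,107.4405…
After €220,500.00 payment: €385,107.4405… − €220,500.00 = €164,607.4405…
Balance at month 18: €164,607.4405… × (1 + 0.0115)^2 = €168,415.1810…
Penalty: 18 × 2% × €490,000.00 = €176,400.00
Final settlement = outstanding balance + penalty = €168,415.1810… + €176,400.00 = €344,815.18

€344,815.18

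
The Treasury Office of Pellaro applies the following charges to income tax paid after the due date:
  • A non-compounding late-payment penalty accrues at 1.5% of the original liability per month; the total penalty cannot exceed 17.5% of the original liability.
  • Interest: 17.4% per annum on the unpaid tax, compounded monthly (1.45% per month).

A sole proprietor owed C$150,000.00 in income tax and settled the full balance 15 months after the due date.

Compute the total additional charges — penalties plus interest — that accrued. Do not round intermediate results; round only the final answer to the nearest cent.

C$62,403.85

Penalty (uncapped): 15 × 1.5% × C$150,000.00 = C$33,750.00; cap = 17.5% × C$150,000.00 = C$26,250.00 → penalty = C$26,250.00
Interest: C$150,000.00 × ((1 + 0.0145)^15 − 1) = C$150,000.00 × 0.2410257… = C$36,153.8530…
Penalties + interest = C$26,250.0000 + C$36,153.8530… = C$62,403.85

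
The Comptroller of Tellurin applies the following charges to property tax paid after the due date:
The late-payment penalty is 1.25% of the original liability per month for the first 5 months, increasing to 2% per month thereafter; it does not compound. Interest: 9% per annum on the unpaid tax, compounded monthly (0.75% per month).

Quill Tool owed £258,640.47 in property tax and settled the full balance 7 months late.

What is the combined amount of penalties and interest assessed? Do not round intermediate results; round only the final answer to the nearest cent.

Penalty, months 1–5: 5 × 1.25% × £258,640.47 = £16,165.03…
Penalty, months 6–7: 2 × 2% × £258,640.47 = £10,345.62…
Interest: £258,640.47 × ((1 + 0.0075)^7 − 1) = £258,640.47 × 0.0536961… = £13,887.9915…
Penalties + interest = £26,510.6482… + £13,887.9915… = £40,398.64

£40,398.64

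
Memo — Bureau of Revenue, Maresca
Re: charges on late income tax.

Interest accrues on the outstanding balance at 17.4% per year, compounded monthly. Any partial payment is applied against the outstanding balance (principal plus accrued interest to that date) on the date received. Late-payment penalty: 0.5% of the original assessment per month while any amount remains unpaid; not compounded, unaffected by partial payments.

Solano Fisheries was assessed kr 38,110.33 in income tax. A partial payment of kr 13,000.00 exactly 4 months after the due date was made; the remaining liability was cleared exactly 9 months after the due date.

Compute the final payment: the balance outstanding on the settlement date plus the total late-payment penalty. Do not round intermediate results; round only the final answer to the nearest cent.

Monthly rate = 17.4% ÷ 12 = 1.45%
Balance at month 4: kr 38,110.3300 × (1 + 0.0145)^4 = kr 40,369.2717…
After kr 13,000.00 payment: kr 40,369.2717… − kr 13,000.00 = kr 27,369.2717…
Balance at month 9: kr 27,369.2717… × (1 + 0.0145)^5 = kr 29,411.9283…
Penalty: 9 × 0.5% × kr 38,110.33 = kr 1,714.96…
Final settlement = outstanding balance + penalty = kr 29,411.9283… + kr 1,714.96… = kr 31,126.89

kr 31,126.89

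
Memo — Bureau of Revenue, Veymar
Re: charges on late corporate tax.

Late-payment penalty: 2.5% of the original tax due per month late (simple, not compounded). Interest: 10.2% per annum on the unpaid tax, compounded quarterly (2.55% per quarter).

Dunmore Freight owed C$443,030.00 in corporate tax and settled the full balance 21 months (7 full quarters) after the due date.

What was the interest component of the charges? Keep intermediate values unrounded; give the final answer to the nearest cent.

C$85,394.31

Interest: C$443,030.00 × ((1 + 0.0255)^7 − 1) = C$443,030.00 × 0.1927506… = C$85,394.3096…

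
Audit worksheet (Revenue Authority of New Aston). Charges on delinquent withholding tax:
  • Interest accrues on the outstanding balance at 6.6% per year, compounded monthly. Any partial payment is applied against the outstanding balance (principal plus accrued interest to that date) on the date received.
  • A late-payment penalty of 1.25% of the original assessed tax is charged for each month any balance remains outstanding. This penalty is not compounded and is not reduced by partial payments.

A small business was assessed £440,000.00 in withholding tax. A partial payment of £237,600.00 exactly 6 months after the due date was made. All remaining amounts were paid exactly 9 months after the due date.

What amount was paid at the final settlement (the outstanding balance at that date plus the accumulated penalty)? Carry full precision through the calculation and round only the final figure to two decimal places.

£270,223.36

Monthly rate = 6.6% ÷ 12 = 0.55%
Balance at month 6: £440,000.0000 × (1 + 0.0055)^6 = £454,721.1202…
After £237,600.00 payment: £454,721.1202… − £237,600.00 = £217,121.1202…
Balance at month 9: £217,121.1202… × (1 + 0.0055)^3 = £220,723.3585…
Penalty: 9 × 1.25% × £440,000.00 = £49,500.00
Final settlement = outstanding balance + penalty = £220,723.3585… + £49,500.00 = £270,223.36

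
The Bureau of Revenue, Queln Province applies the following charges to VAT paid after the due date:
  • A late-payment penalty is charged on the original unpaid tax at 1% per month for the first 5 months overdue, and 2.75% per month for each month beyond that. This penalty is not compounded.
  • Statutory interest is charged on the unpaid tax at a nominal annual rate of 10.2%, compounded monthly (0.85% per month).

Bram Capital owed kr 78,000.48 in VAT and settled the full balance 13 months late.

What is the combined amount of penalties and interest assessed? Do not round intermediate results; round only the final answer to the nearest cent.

Penalty, months 1–5: 5 × 1% × kr 78,000.48 = kr 3,900.02…
Penalty, months 6–13: 8 × 2.75% × kr 78,000.48 = kr 17,160.11…
Interest: kr 78,000.48 × ((1 + 0.0085)^13 − 1) = kr 78,000.48 × 0.1163149… = kr 9,072.6204…
Penalties + interest = kr 21,060.1296 + kr 9,072.6204… = kr 30,132.75

kr 30,132.75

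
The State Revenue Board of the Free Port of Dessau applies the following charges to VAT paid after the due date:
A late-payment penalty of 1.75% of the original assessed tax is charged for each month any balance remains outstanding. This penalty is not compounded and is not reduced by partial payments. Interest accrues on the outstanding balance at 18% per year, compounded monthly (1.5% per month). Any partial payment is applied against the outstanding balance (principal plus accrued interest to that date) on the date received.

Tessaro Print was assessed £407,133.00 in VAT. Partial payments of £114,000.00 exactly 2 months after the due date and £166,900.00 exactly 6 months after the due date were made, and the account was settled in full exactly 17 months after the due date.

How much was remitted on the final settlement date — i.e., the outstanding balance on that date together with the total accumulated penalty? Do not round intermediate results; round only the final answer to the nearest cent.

Balance at month 2: £407,133.0000 × (1 + 0.015)^2 = £419,438.5949…
After £114,000.00 payment: £419,438.5949… − £114,000.00 = £305,438.5949…
Balance at month 6: £305,438.5949… × (1 + 0.015)^4 = £324,181.3916…
After £166,900.00 payment: £324,181.3916… − £166,900.00 = £157,281.3916…
Balance at month 17: £157,281.3916… × (1 + 0.015)^11 = £185,269.4481…
Penalty: 17 × 1.75% × £407,133.00 = £121,122.07…
Final settlement = outstanding balance + penalty = £185,269.4481… + £121,122.07… = £306,391.52

£306,391.52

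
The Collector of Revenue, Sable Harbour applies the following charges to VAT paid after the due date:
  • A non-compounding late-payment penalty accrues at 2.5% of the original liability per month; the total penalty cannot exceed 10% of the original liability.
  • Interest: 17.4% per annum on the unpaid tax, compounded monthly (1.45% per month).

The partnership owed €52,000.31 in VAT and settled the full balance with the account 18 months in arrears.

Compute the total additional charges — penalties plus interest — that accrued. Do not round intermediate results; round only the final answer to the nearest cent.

€20,581.56

Penalty (uncapped): 18 × 2.5% × €52,000.31 = €23,400.14…; cap = 10% × €52,000.31 = €5,200.03… → penalty = €5,200.03…
Interest: €52,000.31 × ((1 + 0.0145)^18 − 1) = €52,000.31 × 0.2957969… = €15,381.5286…
Penalties + interest = €5,200.0310 + €15,381.5286… = €20,581.56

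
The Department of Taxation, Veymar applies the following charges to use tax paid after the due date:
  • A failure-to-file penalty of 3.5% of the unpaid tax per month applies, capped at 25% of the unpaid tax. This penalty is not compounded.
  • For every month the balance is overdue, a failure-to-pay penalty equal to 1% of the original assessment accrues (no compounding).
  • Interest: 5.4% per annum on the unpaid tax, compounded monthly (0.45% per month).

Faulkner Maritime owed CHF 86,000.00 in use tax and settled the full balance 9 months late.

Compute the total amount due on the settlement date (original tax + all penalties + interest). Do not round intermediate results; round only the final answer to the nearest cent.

CHF 118,786.36

Failure-to-file: 9 × 3.5% × CHF 86,000.00 = CHF 27,090.00, capped at 25% × CHF 86,000.00 = CHF 21,500.00
Failure-to-pay penalty = 1% × CHF 86,000.00 × 9 mo = CHF 7,740.00
Interest: CHF 86,000.00 × ((1 + 0.0045)^9 − 1) = CHF 86,000.00 × 0.0412367… = CHF 3,546.3568…
Total = CHF 86,000.00 + CHF 29,240.0000 + CHF 3,546.3568… = CHF 118,786.36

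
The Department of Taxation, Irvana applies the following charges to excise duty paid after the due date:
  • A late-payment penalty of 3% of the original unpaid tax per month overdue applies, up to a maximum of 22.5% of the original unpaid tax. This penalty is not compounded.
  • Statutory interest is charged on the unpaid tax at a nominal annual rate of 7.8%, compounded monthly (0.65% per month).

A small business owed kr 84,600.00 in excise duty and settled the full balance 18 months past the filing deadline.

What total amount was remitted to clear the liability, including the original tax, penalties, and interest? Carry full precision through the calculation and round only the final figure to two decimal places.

kr 114,099.50

Penalty (uncapped): 18 × 3% × kr 84,600.00 = kr 45,684.00; cap = 22.5% × kr 84,600.00 = kr 19,035.00 → penalty = kr 19,035.00
Interest: kr 84,600.00 × ((1 + 0.0065)^18 − 1) = kr 84,600.00 × 0.1236939… = kr 10,464.5045…
Total = kr 84,600.00 + kr 19,035.0000 + kr 10,464.5045… = kr 114,099.50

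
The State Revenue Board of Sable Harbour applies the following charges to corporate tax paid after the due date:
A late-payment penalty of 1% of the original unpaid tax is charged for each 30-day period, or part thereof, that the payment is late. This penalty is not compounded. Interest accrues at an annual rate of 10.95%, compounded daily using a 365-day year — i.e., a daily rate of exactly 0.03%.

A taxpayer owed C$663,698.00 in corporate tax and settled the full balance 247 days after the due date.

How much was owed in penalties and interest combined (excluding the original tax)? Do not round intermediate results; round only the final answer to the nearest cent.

Penalty periods: ⌈247/30⌉ = 9; penalty = 9 × 1% × C$663,698.00 = C$59,732.82
Interest: C$663,698.00 × ((1 + 0.0003)^247 − 1) = C$663,698.00 × 0.07690252… = C$51,040.0515…
Penalties + interest = C$59,732.8200 + C$51,040.0515… = C$110,772.87

C$110,772.87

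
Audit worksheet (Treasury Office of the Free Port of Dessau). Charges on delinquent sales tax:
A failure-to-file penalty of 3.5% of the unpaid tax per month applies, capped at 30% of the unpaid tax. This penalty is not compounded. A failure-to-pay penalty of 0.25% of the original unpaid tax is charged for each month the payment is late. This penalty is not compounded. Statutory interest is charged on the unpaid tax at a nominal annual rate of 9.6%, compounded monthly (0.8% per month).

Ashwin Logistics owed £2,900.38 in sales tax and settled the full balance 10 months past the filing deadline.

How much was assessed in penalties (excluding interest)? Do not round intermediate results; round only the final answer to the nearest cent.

Failure-to-file: 10 × 3.5% × £2,900.38 = £1,015.13…, capped at 30% × £2,900.38 = £870.11…
Failure-to-pay penalty = 0.25% × £2,900.38 × 10 mo = £72.51…
Total penalty = £870.11… + £72.51… = £942.62

£942.62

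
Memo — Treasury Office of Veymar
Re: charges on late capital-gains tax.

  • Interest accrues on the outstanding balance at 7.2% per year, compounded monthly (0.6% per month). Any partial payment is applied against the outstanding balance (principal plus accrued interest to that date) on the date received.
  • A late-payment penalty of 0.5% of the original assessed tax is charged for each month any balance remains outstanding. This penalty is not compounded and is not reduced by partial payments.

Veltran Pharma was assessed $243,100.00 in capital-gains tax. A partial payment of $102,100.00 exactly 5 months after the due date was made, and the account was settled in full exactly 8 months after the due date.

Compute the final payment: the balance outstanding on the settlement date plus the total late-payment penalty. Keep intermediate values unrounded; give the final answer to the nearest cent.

Balance at month 5: $243,100.0000 × (1 + 0.006)^5 = $250,481.0427…
After $102,100.00 payment: $250,481.0427… − $102,100.00 = $148,381.0427…
Balance at month 8: $148,381.0427… × (1 + 0.006)^3 = $151,067.9586…
Penalty: 8 × 0.5% × $243,100.00 = $9,724.00
Final settlement = outstanding balance + penalty = $151,067.9586… + $9,724.00 = $160,791.96

$160,791.96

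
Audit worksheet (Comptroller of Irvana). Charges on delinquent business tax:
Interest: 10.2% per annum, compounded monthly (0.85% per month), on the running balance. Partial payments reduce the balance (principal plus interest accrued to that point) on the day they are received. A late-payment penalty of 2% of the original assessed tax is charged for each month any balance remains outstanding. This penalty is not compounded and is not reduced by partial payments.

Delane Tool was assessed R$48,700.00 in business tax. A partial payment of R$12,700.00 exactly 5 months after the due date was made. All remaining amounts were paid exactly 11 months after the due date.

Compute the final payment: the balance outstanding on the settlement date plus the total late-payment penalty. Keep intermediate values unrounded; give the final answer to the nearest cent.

Balance at month 5: R$48,700.0000 × (1 + 0.0085)^5 = R$50,805.2361…
After R$12,700.00 payment: R$50,805.2361… − R$12,700.00 = R$38,105.2361…
Balance at month 11: R$38,105.2361… × (1 + 0.0085)^6 = R$40,090.3707…
Penalty: 11 × 2% × R$48,700.00 = R$10,714.00
Final settlement = outstanding balance + penalty = R$40,090.3707… + R$10,714.00 = R$50,804.37

R$50,804.37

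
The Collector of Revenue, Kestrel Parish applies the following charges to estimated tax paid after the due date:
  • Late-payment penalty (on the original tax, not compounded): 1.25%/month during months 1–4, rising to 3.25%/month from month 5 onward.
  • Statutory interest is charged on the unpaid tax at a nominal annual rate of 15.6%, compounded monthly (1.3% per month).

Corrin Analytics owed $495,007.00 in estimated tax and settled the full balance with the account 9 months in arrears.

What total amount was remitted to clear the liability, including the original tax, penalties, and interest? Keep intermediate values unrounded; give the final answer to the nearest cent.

$661,216.59

Penalty, months 1–4: 4 × 1.25% × $495,007.00 = $24,750.35
Penalty, months 5–9: 5 × 3.25% × $495,007.00 = $80,438.64…
Interest: $495,007.00 × ((1 + 0.013)^9 − 1) = $495,007.00 × 0.1232722… = $61,020.5989…
Total = $495,007.00 + $105,188.9875 + $61,020.5989… = $661,216.59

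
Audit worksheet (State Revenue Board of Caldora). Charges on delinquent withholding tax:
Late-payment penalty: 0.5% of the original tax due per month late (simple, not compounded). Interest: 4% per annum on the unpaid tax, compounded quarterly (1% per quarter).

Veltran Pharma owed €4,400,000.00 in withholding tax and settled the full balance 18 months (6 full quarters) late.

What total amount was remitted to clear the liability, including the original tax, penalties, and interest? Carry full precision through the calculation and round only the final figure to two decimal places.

€5,066,688.66

Late-payment penalty: 18 × 0.5% × €4,400,000.00 = €396,000.00
Interest: €4,400,000.00 × ((1 + 0.01)^6 − 1) = €4,400,000.00 × 0.0615202… = €270,688.6626…
Total = €4,400,000.00 + €396,000.0000 + €270,688.6626… = €5,066,688.66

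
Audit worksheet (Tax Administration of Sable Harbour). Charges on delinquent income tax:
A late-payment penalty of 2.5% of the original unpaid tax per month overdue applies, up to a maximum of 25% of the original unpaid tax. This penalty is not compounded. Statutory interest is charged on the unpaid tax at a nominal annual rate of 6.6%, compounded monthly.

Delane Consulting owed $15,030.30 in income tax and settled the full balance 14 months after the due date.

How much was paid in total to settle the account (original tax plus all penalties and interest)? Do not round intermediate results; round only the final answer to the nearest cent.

$19,987.51

Penalty (uncapped): 14 × 2.5% × $15,030.30 = $5,260.61…; cap = 25% × $15,030.30 = $3,757.58… → penalty = $3,757.58…
Interest (6.6%/yr ÷ 12 = 0.55%/month): $15,030.30 × ((1 + 0.0055)^14 − 1) = $1,199.6319…
Total = $15,030.30 + $3,757.5750 + $1,199.6319… = $19,987.51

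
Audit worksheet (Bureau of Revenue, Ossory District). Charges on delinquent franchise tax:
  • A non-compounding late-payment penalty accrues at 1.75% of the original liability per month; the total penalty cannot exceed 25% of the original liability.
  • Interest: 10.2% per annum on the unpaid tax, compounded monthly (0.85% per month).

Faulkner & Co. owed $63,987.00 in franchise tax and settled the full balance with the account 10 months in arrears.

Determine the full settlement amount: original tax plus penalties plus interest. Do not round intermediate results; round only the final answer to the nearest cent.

$80,836.44

Penalty: 10 × 1.75% × $63,987.00 = $11,197.73… (below the 25% cap of $15,996.75)
Interest: $63,987.00 × ((1 + 0.0085)^10 − 1) = $63,987.00 × 0.0883261… = $5,651.7191…
Total = $63,987.00 + $11,197.7250 + $5,651.7191… = $80,836.44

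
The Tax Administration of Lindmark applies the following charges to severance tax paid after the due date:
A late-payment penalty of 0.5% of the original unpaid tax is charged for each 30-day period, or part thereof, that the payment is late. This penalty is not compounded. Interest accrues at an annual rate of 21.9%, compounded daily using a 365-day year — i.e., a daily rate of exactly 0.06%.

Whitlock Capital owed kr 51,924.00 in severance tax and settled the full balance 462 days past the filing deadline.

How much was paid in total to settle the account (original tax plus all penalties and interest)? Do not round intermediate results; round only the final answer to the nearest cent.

Penalty periods: ⌈462/30⌉ = 16; penalty = 16 × 0.5% × kr 51,924.00 = kr 4,153.92
Interest: kr 51,924.00 × ((1 + 0.0006)^462 − 1) = kr 51,924.00 × 0.31932056… = kr 16,580.4005…
Total = kr 51,924.00 + kr 4,153.9200 + kr 16,580.4005… = kr 72,658.32

kr 72,658.32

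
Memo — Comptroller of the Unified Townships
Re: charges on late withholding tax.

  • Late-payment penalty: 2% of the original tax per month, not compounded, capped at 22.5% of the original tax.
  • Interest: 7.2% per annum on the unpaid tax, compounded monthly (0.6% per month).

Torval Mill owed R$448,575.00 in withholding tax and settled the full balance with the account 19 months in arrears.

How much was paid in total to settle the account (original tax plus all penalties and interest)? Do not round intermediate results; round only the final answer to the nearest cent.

Penalty (uncapped): 19 × 2% × R$448,575.00 = R$170,458.50; cap = 22.5% × R$448,575.00 = R$100,929.38… → penalty = R$100,929.38…
Interest: R$448,575.00 × ((1 + 0.006)^19 − 1) = R$448,575.00 × 0.1203704… = R$53,995.1607…
Total = R$448,575.00 + R$100,929.3750 + R$53,995.1607… = R$603,499.54

R$603,499.54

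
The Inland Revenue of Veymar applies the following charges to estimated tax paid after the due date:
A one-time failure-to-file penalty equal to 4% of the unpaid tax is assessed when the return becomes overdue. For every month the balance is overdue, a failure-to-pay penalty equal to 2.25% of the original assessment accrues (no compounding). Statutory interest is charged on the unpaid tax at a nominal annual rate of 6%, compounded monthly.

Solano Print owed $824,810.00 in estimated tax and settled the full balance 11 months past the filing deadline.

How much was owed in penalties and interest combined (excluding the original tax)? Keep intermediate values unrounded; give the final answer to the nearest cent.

Failure-to-file penalty: 4% × $824,810.00 = $32,992.40
Failure-to-pay penalty = 2.25% × $824,810.00 × 11 mo = $204,140.48…
Interest (6%/yr ÷ 12 = 0.5%/month): $824,810.00 × ((1 + 0.005)^11 − 1) = $46,515.8468…
Penalties + interest = $237,132.8750 + $46,515.8468… = $283,648.72

$283,648.72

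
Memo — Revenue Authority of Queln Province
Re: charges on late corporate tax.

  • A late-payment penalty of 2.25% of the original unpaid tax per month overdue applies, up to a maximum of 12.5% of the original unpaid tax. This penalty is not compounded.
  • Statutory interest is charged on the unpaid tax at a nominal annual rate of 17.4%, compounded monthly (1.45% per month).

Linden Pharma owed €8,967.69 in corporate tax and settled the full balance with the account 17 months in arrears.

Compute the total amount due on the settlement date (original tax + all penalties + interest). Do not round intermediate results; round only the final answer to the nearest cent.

€12,575.18

Penalty (uncapped): 17 × 2.25% × €8,967.69 = €3,430.14…; cap = 12.5% × €8,967.69 = €1,120.96… → penalty = €1,120.96…
Interest: €8,967.69 × ((1 + 0.0145)^17 − 1) = €8,967.69 × 0.2772764… = €2,486.5284…
Total = €8,967.69 + €1,120.9613… + €2,486.5284… = €12,575.18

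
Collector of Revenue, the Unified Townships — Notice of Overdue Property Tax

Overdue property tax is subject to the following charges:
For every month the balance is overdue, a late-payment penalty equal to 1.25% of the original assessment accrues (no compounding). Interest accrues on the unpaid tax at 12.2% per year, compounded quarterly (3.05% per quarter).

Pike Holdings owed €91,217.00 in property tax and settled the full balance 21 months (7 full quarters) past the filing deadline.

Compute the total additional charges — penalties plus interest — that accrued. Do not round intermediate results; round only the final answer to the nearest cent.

Late-payment penalty = 1.25% × €91,217.00 × 21 mo = €23,944.46…
Interest: €91,217.00 × ((1 + 0.0305)^7 − 1) = €91,217.00 × 0.2340591… = €21,350.1725…
Penalties + interest = €23,944.4625 + €21,350.1725… = €45,294.64

€45,294.64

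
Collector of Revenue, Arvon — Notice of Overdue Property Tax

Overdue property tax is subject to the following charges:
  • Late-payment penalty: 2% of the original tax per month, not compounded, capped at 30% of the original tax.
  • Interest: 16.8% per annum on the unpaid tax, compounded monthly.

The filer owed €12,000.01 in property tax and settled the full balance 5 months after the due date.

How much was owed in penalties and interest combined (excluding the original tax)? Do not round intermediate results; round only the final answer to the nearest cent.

Penalty: 5 × 2% × €12,000.01 = €1,200.00… (below the 30% cap of €3,600.00…)
Interest (16.8%/yr ÷ 12 = 1.4%/month): €12,000.01 × ((1 + 0.014)^5 − 1) = €863.8523…
Penalties + interest = €1,200.0010 + €863.8523… = €2,063.85

€2,063.85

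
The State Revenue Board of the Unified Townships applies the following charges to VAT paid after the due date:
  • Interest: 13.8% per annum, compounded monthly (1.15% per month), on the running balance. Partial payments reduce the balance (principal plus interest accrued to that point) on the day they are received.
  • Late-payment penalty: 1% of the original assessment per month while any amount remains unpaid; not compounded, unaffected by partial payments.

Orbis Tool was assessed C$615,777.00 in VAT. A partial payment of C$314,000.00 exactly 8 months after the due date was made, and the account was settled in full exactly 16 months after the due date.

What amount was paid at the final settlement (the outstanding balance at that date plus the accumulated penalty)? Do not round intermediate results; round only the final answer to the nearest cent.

C$493,843.40

Balance at month 8: C$615,777.0000 × (1 + 0.0115)^8 = C$674,761.9122…
After C$314,000.00 payment: C$674,761.9122… − C$314,000.00 = C$360,761.9122…
Balance at month 16: C$360,761.9122… × (1 + 0.0115)^8 = C$395,319.0810…
Penalty: 16 × 1% × C$615,777.00 = C$98,524.32
Final settlement = outstanding balance + penalty = C$395,319.0810… + C$98,524.32 = C$493,843.40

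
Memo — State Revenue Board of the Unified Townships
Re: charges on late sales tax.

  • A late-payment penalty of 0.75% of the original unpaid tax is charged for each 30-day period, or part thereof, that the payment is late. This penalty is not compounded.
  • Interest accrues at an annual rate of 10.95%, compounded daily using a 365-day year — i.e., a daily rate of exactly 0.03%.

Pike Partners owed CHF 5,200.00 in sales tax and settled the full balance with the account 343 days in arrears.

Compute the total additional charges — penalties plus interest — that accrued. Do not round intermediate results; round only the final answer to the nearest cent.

Penalty periods: ⌈343/30⌉ = 12; penalty = 12 × 0.75% × CHF 5,200.00 = CHF 468.00
Interest: CHF 5,200.00 × ((1 + 0.0003)^343 − 1) = CHF 5,200.00 × 0.10836346… = CHF 563.4900…
Penalties + interest = CHF 468.0000 + CHF 563.4900… = CHF 1,031.49

CHF 1,031.49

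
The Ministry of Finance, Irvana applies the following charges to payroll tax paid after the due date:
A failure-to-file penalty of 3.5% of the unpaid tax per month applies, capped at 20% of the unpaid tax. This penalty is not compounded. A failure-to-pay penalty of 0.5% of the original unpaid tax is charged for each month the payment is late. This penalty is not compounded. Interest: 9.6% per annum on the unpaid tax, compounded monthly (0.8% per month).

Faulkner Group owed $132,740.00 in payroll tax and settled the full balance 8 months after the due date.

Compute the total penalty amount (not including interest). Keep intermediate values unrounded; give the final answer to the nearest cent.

$31,857.60

Failure-to-file: 8 × 3.5% × $132,740.00 = $37,167.20, capped at 20% × $132,740.00 = $26,548.00
Failure-to-pay penalty: 8 × 0.5% × $132,740.00 = $5,309.60
Total penalty = $26,548.00 + $5,309.60 = $31,857.60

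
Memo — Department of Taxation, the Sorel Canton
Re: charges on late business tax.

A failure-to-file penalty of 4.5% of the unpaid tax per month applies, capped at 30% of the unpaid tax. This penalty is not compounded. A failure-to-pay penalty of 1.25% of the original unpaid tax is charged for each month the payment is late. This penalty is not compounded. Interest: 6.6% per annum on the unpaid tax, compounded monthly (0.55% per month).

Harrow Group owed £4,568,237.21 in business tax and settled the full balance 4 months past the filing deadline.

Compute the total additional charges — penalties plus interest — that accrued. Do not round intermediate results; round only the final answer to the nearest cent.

Failure-to-file: 4 × 4.5% × £4,568,237.21 = £822,282.70… (under the 30% cap)
Failure-to-pay penalty: 4 × 1.25% × £4,568,237.21 = £228,411.86…
Interest: £4,568,237.21 × ((1 + 0.0055)^4 − 1) = £4,568,237.21 × 0.0221822… = £101,333.3980…
Penalties + interest = £1,050,694.5583 + £101,333.3980… = £1,152,027.96

£1,152,027.96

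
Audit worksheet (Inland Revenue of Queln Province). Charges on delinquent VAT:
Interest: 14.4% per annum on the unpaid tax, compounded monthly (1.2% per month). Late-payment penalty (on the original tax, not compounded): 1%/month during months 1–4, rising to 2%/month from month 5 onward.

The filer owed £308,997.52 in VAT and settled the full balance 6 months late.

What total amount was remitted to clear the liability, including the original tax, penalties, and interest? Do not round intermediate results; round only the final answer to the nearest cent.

£356,643.35

Penalty, months 1–4: 4 × 1% × £308,997.52 = £12,359.90…
Penalty, months 5–6: 2 × 2% × £308,997.52 = £12,359.90…
Interest: £308,997.52 × ((1 + 0.012)^6 − 1) = £308,997.52 × 0.0741949… = £22,926.0316…
Total = £308,997.52 + £24,719.8016 + £22,926.0316… = £356,643.35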